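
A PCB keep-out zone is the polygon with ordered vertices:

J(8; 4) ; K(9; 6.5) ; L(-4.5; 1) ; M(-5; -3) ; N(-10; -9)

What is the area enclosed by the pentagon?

Apply Gauss's area formula: 2A = Σ (x_i·y_{i+1} − x_{i+1}·y_i), indices taken mod 5.
Cross-terms: 16, 38.25, 18.5, 15, 32  ⇒  Σ = 119.75
Area = |Σ|/2 = 59.875.

59.875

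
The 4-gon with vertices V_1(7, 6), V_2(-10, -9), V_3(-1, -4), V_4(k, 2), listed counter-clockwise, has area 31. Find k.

Write out the shoelace sum; only the two edges meeting at V_4 involve k:
2·Area = [((-1)·2 − k·(-4)) + (k·6 − 7·2)] + 28
       = 10·k + 12 = 62
⇒ k = 5.

5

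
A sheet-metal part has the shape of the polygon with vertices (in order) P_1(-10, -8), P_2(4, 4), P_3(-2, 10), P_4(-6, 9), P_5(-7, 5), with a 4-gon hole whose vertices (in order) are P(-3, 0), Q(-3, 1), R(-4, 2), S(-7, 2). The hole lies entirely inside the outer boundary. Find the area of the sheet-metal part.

107

Outer boundary:
Apply the shoelace (surveyor's) formula: 2A = Σ (x_i·y_{i+1} − x_{i+1}·y_i), indices taken mod 5.
Σ = (-8) + (48) + (42) + (33) + (106) = 221
Area = |Σ|/2 = 110.5.
Hole:
Apply the surveyor's formula: 2A = Σ (x_i·y_{i+1} − x_{i+1}·y_i), indices taken mod 4.
Σ = (-3) + (-2) + (6) + (6) = 7
Area = |Σ|/2 = 3.5.
Net area = 110.5 − 3.5 = 107.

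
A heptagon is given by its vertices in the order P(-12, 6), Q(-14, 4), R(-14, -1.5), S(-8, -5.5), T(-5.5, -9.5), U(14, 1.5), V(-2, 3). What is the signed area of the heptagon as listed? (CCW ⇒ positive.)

Σ = (36) + (77) + (65) + (45.75) + (124.75) + (45) + (24) = 417.5
Signed area = Σ/2 = 208.75 (positive ⇒ counter-clockwise traversal).

208.75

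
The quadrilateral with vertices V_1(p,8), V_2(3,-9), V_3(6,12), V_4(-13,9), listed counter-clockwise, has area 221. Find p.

The doubled signed area Σ (x_i y_{i+1} − x_{i+1} y_i) is linear in p.
With p=0 it equals 172; the coefficient of p is -18 (from the two edges through V_1).
So -18·p + 172 = 2·221 = 442 ⇒ p = -15.

-15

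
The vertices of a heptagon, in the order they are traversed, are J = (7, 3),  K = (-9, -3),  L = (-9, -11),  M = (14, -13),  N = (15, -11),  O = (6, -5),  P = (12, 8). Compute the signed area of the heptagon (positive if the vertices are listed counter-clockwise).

Apply the shoelace (surveyor's) formula: 2A = Σ (x_i·y_{i+1} − x_{i+1}·y_i), indices taken mod 7.
Σ = (6) + (72) + (271) + (41) + (-9) + (108) + (-20) = 469
Signed area = Σ/2 = 234.5 (positive ⇒ counter-clockwise traversal).

234.5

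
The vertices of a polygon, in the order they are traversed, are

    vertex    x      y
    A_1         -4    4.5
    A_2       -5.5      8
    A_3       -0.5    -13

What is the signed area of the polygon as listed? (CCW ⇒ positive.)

7

Σ = (-7.25) + (75.5) + (-54.25) = 14
Signed area = Σ/2 = 7 (positive ⇒ counter-clockwise traversal).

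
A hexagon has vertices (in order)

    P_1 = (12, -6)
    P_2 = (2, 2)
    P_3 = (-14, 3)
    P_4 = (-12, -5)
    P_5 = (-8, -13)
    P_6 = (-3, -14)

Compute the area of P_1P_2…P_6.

Apply the shoelace formula: 2A = Σ (x_i·y_{i+1} − x_{i+1}·y_i), indices taken mod 6.
P_1→P_2: (12)(2) − (2)(-6) = 36
P_2→P_3: (2)(3) − (-14)(2) = 34
P_3→P_4: (-14)(-5) − (-12)(3) = 106
P_4→P_5: (-12)(-13) − (-8)(-5) = 116
P_5→P_6: (-8)(-14) − (-3)(-13) = 73
P_6→P_1: (-3)(-6) − (12)(-14) = 186
Σ = 551
Area = |Σ|/2 = 275.5.

275.5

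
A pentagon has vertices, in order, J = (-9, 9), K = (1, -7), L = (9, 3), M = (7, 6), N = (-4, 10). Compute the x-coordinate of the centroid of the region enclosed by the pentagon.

16/43

Apply the shoelace (surveyor's) formula. First the cross-terms c_i = x_i·y_{i+1} − x_{i+1}·y_i:
  54, 66, 33, 94, 54  ⇒  2A = 301, A = 150.5.
Then Σ (x_i + x_{i+1})·c_i = 336, so x̄ = 336 / (6·150.5) = 16/43.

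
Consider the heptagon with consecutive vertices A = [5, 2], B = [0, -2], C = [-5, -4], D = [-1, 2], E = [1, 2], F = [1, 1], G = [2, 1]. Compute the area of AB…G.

Apply the shoelace (surveyor's) formula: 2A = Σ (x_i·y_{i+1} − x_{i+1}·y_i), indices taken mod 7.
Cross-terms: -10, -10, -14, -4, -1, -1, -1  ⇒  Σ = -41
Area = |Σ|/2 = 20.5.

20.5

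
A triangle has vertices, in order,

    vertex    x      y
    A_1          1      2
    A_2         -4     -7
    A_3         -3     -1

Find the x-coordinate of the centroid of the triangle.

Apply Gauss's area formula. First the cross-terms c_i = x_i·y_{i+1} − x_{i+1}·y_i:
  1, -17, -5  ⇒  2A = -21, A = -10.5.
Then Σ (x_i + x_{i+1})·c_i = 126, so x̄ = 126 / (6·(-10.5)) = -2.

-2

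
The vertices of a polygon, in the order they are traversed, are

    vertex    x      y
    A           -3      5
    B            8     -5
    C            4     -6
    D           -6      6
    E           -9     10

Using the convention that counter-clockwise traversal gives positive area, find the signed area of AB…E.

-43

Apply the surveyor's formula: 2A = Σ (x_i·y_{i+1} − x_{i+1}·y_i), indices taken mod 5.
Cross-terms: -25, -28, -12, -6, -15  ⇒  Σ = -86
Signed area = Σ/2 = -43 (negative ⇒ clockwise traversal).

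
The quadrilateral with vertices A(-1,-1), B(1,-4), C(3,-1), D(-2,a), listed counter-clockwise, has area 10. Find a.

1

The doubled signed area Σ (x_i y_{i+1} − x_{i+1} y_i) is linear in a.
With a=0 it equals 16; the coefficient of a is 4 (from the two edges through D).
So 4·a + 16 = 2·10 = 20 ⇒ a = 1.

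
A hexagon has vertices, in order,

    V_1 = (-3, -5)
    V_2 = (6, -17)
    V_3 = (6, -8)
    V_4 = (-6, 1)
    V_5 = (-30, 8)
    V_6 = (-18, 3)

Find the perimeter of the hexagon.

|V_1V_2| = √((9)² + (-12)²) = √225 = 15
|V_2V_3| = √((0)² + (9)²) = √81 = 9
|V_3V_4| = √((-12)² + (9)²) = √225 = 15
|V_4V_5| = √((-24)² + (7)²) = √625 = 25
|V_5V_6| = √((12)² + (-5)²) = √169 = 13
|V_6V_1| = √((15)² + (-8)²) = √289 = 17
Perimeter = 15 + 9 + 15 + 25 + 13 + 17 = 94.

94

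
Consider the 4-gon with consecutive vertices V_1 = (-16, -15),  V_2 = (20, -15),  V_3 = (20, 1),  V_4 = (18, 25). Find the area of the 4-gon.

Cross-terms: 540, 320, 482, 130  ⇒  Σ = 1472
Area = |Σ|/2 = 736.

736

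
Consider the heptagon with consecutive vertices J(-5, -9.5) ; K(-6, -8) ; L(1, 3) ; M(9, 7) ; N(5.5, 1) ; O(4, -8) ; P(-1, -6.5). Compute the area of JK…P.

90.75

Σ = (-17) + (-10) + (-20) + (-29.5) + (-48) + (-34) + (-23) = -181.5
Area = |Σ|/2 = 90.75.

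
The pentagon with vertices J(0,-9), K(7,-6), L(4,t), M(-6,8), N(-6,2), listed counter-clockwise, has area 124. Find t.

Write out the shoelace sum; only the two edges meeting at L involve t:
2·Area = [(7·t − 4·(-6)) + (4·8 − (-6)·t)] + 153
       = 13·t + 209 = 248
⇒ t = 3.

3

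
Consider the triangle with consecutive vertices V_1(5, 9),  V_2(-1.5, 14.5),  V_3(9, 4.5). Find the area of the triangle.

Apply Gauss's area formula: 2A = Σ (x_i·y_{i+1} − x_{i+1}·y_i), indices taken mod 3.
Σ = (86) + (-137.25) + (58.5) = 7.25
Area = |Σ|/2 = 3.625.

3.625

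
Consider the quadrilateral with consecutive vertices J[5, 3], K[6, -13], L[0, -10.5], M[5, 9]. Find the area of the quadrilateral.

Σ = (-83) + (-63) + (52.5) + (-30) = -123.5
Area = |Σ|/2 = 61.75.

61.75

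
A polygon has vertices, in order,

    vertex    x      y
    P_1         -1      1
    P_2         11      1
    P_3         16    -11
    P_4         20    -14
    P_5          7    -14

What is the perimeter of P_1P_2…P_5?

|P_1P_2| = √((12)² + (0)²) = √144 = 12
|P_2P_3| = √((5)² + (-12)²) = √169 = 13
|P_3P_4| = √((4)² + (-3)²) = √25 = 5
|P_4P_5| = √((-13)² + (0)²) = √169 = 13
|P_5P_1| = √((-8)² + (15)²) = √289 = 17
Perimeter = 12 + 13 + 5 + 13 + 17 = 60.

60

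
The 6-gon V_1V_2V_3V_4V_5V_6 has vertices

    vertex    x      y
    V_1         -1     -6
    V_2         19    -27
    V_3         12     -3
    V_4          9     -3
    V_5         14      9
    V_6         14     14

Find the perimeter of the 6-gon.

|V_1V_2| = √((20)² + (-21)²) = √841 = 29
|V_2V_3| = √((-7)² + (24)²) = √625 = 25
|V_3V_4| = √((-3)² + (0)²) = √9 = 3
|V_4V_5| = √((5)² + (12)²) = √169 = 13
|V_5V_6| = √((0)² + (5)²) = √25 = 5
|V_6V_1| = √((-15)² + (-20)²) = √625 = 25
Perimeter = 29 + 25 + 3 + 13 + 5 + 25 = 100.

100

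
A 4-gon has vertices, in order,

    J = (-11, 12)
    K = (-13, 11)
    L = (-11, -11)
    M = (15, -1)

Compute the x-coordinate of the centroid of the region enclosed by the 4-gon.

-3

Apply Gauss's area formula. First the cross-terms c_i = x_i·y_{i+1} − x_{i+1}·y_i:
  35, 264, 176, 169  ⇒  2A = 644, A = 322.
Then Σ (x_i + x_{i+1})·c_i = -5796, so x̄ = -5796 / (6·322) = -3.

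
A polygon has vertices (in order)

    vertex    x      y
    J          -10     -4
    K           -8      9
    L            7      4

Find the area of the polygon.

J→K: (-10)(9) − (-8)(-4) = -122
K→L: (-8)(4) − (7)(9) = -95
L→J: (7)(-4) − (-10)(4) = 12
Σ = -205
Area = |Σ|/2 = 102.5.

102.5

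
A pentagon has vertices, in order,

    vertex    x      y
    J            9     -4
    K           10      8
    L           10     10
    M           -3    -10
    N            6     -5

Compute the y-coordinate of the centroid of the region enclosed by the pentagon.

-253/237

Apply the shoelace (surveyor's) formula. First the cross-terms c_i = x_i·y_{i+1} − x_{i+1}·y_i:
  112, 20, -70, 75, 21  ⇒  2A = 158, A = 79.
Then Σ (y_i + y_{i+1})·c_i = -506, so ȳ = -506 / (6·79) = -253/237.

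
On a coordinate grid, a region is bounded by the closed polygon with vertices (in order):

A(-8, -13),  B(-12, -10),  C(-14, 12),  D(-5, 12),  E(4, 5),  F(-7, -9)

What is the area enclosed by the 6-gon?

261.5

Apply Gauss's area formula: 2A = Σ (x_i·y_{i+1} − x_{i+1}·y_i), indices taken mod 6.
Σ = (-76) + (-284) + (-108) + (-73) + (-1) + (19) = -523
Area = |Σ|/2 = 261.5.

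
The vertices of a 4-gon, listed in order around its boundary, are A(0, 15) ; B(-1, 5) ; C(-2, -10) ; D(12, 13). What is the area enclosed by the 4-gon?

Cross-terms: 15, 20, 94, 180  ⇒  Σ = 309
Area = |Σ|/2 = 154.5.

154.5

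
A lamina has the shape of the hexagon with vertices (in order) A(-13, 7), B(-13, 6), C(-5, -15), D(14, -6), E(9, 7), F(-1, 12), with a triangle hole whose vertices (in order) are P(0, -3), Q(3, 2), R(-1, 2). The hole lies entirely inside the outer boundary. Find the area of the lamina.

437

Outer boundary:
Σ = (13) + (225) + (240) + (152) + (115) + (149) = 894
Area = |Σ|/2 = 447.
Hole:
Cross-terms: 9, 8, 3  ⇒  Σ = 20
Area = |Σ|/2 = 10.
Net area = 447 − 10 = 437.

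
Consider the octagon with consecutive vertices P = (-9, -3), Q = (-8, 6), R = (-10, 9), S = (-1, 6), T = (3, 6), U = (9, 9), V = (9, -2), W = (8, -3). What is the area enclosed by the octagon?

Cross-terms: -78, -12, -51, -24, -27, -99, -11, -51  ⇒  Σ = -353
Area = |Σ|/2 = 176.5.

176.5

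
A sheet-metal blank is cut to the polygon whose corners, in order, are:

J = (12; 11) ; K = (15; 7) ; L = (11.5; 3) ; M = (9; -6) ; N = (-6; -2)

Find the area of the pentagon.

Apply the shoelace formula: 2A = Σ (x_i·y_{i+1} − x_{i+1}·y_i), indices taken mod 5.
Cross-terms: -81, -35.5, -96, -54, -42  ⇒  Σ = -308.5
Area = |Σ|/2 = 154.25.

154.25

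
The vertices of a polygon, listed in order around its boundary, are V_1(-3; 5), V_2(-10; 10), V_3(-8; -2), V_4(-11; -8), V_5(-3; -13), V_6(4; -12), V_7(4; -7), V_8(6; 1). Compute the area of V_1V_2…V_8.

Σ = (20) + (100) + (42) + (119) + (88) + (20) + (46) + (33) = 468
Area = |Σ|/2 = 234.

234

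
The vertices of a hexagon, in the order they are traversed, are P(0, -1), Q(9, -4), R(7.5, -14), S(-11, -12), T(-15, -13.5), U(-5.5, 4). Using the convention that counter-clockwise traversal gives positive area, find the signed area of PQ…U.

Apply Gauss's area formula: 2A = Σ (x_i·y_{i+1} − x_{i+1}·y_i), indices taken mod 6.
Cross-terms: 9, -96, -244, -31.5, -134.25, 5.5  ⇒  Σ = -491.25
Signed area = Σ/2 = -245.625 (negative ⇒ clockwise traversal).

-245.625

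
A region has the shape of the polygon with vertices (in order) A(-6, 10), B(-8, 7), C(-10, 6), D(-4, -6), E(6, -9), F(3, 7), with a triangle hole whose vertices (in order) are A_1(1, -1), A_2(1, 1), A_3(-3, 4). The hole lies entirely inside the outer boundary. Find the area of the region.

Outer boundary:
Apply the shoelace formula: 2A = Σ (x_i·y_{i+1} − x_{i+1}·y_i), indices taken mod 6.
Σ = (38) + (22) + (84) + (72) + (69) + (72) = 357
Area = |Σ|/2 = 178.5.
Hole:
A_1→A_2: (1)(1) − (1)(-1) = 2
A_2→A_3: (1)(4) − (-3)(1) = 7
A_3→A_1: (-3)(-1) − (1)(4) = -1
Σ = 8
Area = |Σ|/2 = 4.
Net area = 178.5 − 4 = 174.5.

174.5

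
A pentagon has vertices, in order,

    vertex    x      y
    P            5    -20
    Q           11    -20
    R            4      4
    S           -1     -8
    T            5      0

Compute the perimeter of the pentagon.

74

|PQ| = √((6)² + (0)²) = √36 = 6
|QR| = √((-7)² + (24)²) = √625 = 25
|RS| = √((-5)² + (-12)²) = √169 = 13
|ST| = √((6)² + (8)²) = √100 = 10
|TP| = √((0)² + (-20)²) = √400 = 20
Perimeter = 6 + 25 + 13 + 10 + 20 = 74.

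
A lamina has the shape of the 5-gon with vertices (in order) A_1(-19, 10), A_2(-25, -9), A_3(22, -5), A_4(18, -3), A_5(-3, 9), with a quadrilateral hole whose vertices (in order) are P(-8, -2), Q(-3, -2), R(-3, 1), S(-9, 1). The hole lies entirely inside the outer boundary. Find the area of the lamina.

514.5

Outer boundary:
Apply the shoelace formula: 2A = Σ (x_i·y_{i+1} − x_{i+1}·y_i), indices taken mod 5.
Cross-terms: 421, 323, 24, 153, 141  ⇒  Σ = 1062
Area = |Σ|/2 = 531.
Hole:
Apply Gauss's area formula: 2A = Σ (x_i·y_{i+1} − x_{i+1}·y_i), indices taken mod 4.
Σ = (10) + (-9) + (6) + (26) = 33
Area = |Σ|/2 = 16.5.
Net area = 531 − 16.5 = 514.5.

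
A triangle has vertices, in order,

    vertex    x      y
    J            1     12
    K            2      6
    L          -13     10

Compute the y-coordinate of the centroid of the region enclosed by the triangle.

28/3

Apply Gauss's area formula. First the cross-terms c_i = x_i·y_{i+1} − x_{i+1}·y_i:
  -18, 98, -166  ⇒  2A = -86, A = -43.
Then Σ (y_i + y_{i+1})·c_i = -2408, so ȳ = -2408 / (6·(-43)) = 28/3.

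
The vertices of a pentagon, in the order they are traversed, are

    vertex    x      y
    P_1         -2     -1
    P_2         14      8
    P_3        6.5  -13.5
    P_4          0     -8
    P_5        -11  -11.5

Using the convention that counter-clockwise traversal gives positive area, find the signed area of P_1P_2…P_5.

Apply the shoelace formula: 2A = Σ (x_i·y_{i+1} − x_{i+1}·y_i), indices taken mod 5.
P_1→P_2: (-2)(8) − (14)(-1) = -2
P_2→P_3: (14)(-13.5) − (6.5)(8) = -241
P_3→P_4: (6.5)(-8) − (0)(-13.5) = -52
P_4→P_5: (0)(-11.5) − (-11)(-8) = -88
P_5→P_1: (-11)(-1) − (-2)(-11.5) = -12
Σ = -395
Signed area = Σ/2 = -197.5 (negative ⇒ clockwise traversal).

-197.5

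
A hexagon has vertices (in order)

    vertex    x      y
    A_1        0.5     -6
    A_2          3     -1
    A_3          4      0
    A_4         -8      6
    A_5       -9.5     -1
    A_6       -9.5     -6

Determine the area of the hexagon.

109

Cross-terms: 17.5, 4, 24, 65, 47.5, 60  ⇒  Σ = 218
Area = |Σ|/2 = 109.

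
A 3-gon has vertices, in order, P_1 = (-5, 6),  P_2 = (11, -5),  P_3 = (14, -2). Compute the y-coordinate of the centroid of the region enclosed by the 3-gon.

-1/3

Apply the shoelace (surveyor's) formula. First the cross-terms c_i = x_i·y_{i+1} − x_{i+1}·y_i:
  -41, 48, 74  ⇒  2A = 81, A = 40.5.
Then Σ (y_i + y_{i+1})·c_i = -81, so ȳ = -81 / (6·40.5) = -1/3.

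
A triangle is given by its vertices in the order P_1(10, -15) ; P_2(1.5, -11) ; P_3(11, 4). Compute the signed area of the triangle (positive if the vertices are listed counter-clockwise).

-82.75

Apply the shoelace (surveyor's) formula: 2A = Σ (x_i·y_{i+1} − x_{i+1}·y_i), indices taken mod 3.
Σ = (-87.5) + (127) + (-205) = -165.5
Signed area = Σ/2 = -82.75 (negative ⇒ clockwise traversal).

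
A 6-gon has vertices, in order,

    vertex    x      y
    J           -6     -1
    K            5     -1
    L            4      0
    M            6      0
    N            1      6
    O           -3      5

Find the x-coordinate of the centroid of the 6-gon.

Apply the surveyor's formula. First the cross-terms c_i = x_i·y_{i+1} − x_{i+1}·y_i:
  11, 4, 0, 36, 23, 33  ⇒  2A = 107, A = 53.5.
Then Σ (x_i + x_{i+1})·c_i = -66, so x̄ = -66 / (6·53.5) = -22/107.

-22/107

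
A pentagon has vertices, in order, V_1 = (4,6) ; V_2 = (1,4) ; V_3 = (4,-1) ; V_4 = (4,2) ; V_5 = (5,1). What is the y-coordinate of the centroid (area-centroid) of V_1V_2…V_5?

Apply Gauss's area formula. First the cross-terms c_i = x_i·y_{i+1} − x_{i+1}·y_i:
  10, -17, 12, -6, 26  ⇒  2A = 25, A = 12.5.
Then Σ (y_i + y_{i+1})·c_i = 225, so ȳ = 225 / (6·12.5) = 3.

3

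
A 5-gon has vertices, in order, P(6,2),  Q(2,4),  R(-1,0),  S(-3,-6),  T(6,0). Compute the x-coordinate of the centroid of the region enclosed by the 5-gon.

Apply Gauss's area formula. First the cross-terms c_i = x_i·y_{i+1} − x_{i+1}·y_i:
  20, 4, 6, 36, 12  ⇒  2A = 78, A = 39.
Then Σ (x_i + x_{i+1})·c_i = 392, so x̄ = 392 / (6·39) = 196/117.

196/117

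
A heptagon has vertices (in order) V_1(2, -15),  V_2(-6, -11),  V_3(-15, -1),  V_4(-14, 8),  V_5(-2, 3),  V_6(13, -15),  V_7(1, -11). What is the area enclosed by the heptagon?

280.5

Apply the shoelace (surveyor's) formula: 2A = Σ (x_i·y_{i+1} − x_{i+1}·y_i), indices taken mod 7.
Cross-terms: -112, -159, -134, -26, -9, -128, 7  ⇒  Σ = -561
Area = |Σ|/2 = 280.5.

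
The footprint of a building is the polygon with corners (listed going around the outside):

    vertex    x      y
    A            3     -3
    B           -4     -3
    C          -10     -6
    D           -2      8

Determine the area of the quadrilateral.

Apply the shoelace (surveyor's) formula: 2A = Σ (x_i·y_{i+1} − x_{i+1}·y_i), indices taken mod 4.
Σ = (-21) + (-6) + (-92) + (-18) = -137
Area = |Σ|/2 = 68.5.

68.5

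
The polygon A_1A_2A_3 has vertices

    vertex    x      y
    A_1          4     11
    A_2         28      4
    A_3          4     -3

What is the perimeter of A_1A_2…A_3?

|A_1A_2| = √((24)² + (-7)²) = √625 = 25
|A_2A_3| = √((-24)² + (-7)²) = √625 = 25
|A_3A_1| = √((0)² + (14)²) = √196 = 14
Perimeter = 25 + 25 + 14 = 64.

64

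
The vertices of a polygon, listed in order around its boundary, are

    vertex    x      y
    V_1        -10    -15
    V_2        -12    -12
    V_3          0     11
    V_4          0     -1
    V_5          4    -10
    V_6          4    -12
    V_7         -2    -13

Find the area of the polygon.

Apply Gauss's area formula: 2A = Σ (x_i·y_{i+1} − x_{i+1}·y_i), indices taken mod 7.
Σ = (-60) + (-132) + (0) + (4) + (-8) + (-76) + (-100) = -372
Area = |Σ|/2 = 186.

186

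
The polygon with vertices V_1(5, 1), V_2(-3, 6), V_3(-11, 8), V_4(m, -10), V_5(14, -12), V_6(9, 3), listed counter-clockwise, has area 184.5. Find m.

The doubled signed area Σ (x_i y_{i+1} − x_{i+1} y_i) is linear in m.
With m=0 it equals 469; the coefficient of m is -20 (from the two edges through V_4).
So -20·m + 469 = 2·184.5 = 369 ⇒ m = 5.

5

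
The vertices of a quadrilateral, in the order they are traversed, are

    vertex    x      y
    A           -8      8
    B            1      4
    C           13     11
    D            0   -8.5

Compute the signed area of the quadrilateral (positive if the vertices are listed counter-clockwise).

Apply the shoelace (surveyor's) formula: 2A = Σ (x_i·y_{i+1} − x_{i+1}·y_i), indices taken mod 4.
Cross-terms: -40, -41, -110.5, -68  ⇒  Σ = -259.5
Signed area = Σ/2 = -129.75 (negative ⇒ clockwise traversal).

-129.75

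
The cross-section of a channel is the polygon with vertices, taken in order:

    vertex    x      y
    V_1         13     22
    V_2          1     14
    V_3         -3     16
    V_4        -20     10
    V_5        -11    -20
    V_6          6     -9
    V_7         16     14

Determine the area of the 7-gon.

Apply the shoelace (surveyor's) formula: 2A = Σ (x_i·y_{i+1} − x_{i+1}·y_i), indices taken mod 7.
Cross-terms: 160, 58, 290, 510, 219, 228, 170  ⇒  Σ = 1635
Area = |Σ|/2 = 817.5.

817.5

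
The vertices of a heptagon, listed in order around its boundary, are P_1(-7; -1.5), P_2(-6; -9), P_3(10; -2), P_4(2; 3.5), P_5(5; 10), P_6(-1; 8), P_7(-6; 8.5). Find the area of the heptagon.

177.75

Apply Gauss's area formula: 2A = Σ (x_i·y_{i+1} − x_{i+1}·y_i), indices taken mod 7.
Σ = (54) + (102) + (39) + (2.5) + (50) + (39.5) + (68.5) = 355.5
Area = |Σ|/2 = 177.75.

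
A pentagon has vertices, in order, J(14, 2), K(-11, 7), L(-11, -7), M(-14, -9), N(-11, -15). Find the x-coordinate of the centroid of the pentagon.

-376/123

Apply Gauss's area formula. First the cross-terms c_i = x_i·y_{i+1} − x_{i+1}·y_i:
  120, 154, 1, 111, 188  ⇒  2A = 574, A = 287.
Then Σ (x_i + x_{i+1})·c_i = -5264, so x̄ = -5264 / (6·287) = -376/123.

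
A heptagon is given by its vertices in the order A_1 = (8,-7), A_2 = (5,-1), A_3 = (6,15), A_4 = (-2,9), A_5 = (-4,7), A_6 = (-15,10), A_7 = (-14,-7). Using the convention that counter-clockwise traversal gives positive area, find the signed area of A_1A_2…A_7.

Cross-terms: 27, 81, 84, 22, 65, 245, 154  ⇒  Σ = 678
Signed area = Σ/2 = 339 (positive ⇒ counter-clockwise traversal).

339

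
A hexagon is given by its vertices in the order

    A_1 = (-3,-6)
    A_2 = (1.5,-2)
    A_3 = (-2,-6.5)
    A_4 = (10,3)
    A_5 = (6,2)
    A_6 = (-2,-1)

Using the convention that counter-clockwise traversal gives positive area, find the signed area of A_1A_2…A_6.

Σ = (15) + (-13.75) + (59) + (2) + (-2) + (9) = 69.25
Signed area = Σ/2 = 34.625 (positive ⇒ counter-clockwise traversal).

34.625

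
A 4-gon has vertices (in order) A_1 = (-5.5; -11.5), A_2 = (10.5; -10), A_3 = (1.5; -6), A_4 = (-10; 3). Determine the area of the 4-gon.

101.875

Apply Gauss's area formula: 2A = Σ (x_i·y_{i+1} − x_{i+1}·y_i), indices taken mod 4.
Cross-terms: 175.75, -48, -55.5, 131.5  ⇒  Σ = 203.75
Area = |Σ|/2 = 101.875.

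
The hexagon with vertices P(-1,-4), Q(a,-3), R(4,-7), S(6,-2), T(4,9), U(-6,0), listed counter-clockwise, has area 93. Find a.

The doubled signed area Σ (x_i y_{i+1} − x_{i+1} y_i) is linear in a.
With a=0 it equals 189; the coefficient of a is -3 (from the two edges through Q).
So -3·a + 189 = 2·93 = 186 ⇒ a = 1.

1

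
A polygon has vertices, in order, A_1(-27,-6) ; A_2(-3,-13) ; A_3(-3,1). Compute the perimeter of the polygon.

64

|A_1A_2| = √((24)² + (-7)²) = √625 = 25
|A_2A_3| = √((0)² + (14)²) = √196 = 14
|A_3A_1| = √((-24)² + (-7)²) = √625 = 25
Perimeter = 25 + 14 + 25 = 64.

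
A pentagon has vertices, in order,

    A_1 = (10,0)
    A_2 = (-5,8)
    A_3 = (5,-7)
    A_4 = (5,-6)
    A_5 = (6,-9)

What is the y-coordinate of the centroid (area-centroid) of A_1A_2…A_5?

-5/23

Apply the shoelace (surveyor's) formula. First the cross-terms c_i = x_i·y_{i+1} − x_{i+1}·y_i:
  80, -5, 5, -9, 90  ⇒  2A = 161, A = 80.5.
Then Σ (y_i + y_{i+1})·c_i = -105, so ȳ = -105 / (6·80.5) = -5/23.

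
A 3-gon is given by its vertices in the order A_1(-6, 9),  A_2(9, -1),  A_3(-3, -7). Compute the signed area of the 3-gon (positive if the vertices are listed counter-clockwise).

-105

Apply the shoelace formula: 2A = Σ (x_i·y_{i+1} − x_{i+1}·y_i), indices taken mod 3.
Cross-terms: -75, -66, -69  ⇒  Σ = -210
Signed area = Σ/2 = -105 (negative ⇒ clockwise traversal).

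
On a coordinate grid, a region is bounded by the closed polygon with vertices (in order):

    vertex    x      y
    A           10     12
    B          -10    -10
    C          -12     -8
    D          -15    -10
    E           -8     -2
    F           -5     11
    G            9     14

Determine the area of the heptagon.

184.5

Cross-terms: 20, -40, 0, -50, -98, -169, -32  ⇒  Σ = -369
Area = |Σ|/2 = 184.5.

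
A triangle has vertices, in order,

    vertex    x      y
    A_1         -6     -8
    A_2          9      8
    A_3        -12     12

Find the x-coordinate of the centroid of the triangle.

-3

Apply the shoelace (surveyor's) formula. First the cross-terms c_i = x_i·y_{i+1} − x_{i+1}·y_i:
  24, 204, 168  ⇒  2A = 396, A = 198.
Then Σ (x_i + x_{i+1})·c_i = -3564, so x̄ = -3564 / (6·198) = -3.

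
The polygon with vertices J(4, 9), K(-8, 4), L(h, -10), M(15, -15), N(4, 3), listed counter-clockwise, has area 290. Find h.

-7

Write out the shoelace sum; only the two edges meeting at L involve h:
2·Area = [((-8)·(-10) − h·4) + (h·(-15) − 15·(-10))] + 217
       = -19·h + 447 = 580
⇒ h = -7.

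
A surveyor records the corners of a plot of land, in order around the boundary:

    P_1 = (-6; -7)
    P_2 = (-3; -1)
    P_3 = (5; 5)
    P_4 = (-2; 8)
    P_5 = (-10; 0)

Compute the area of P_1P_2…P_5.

Cross-terms: -15, -10, 50, 80, 70  ⇒  Σ = 175
Area = |Σ|/2 = 87.5.

87.5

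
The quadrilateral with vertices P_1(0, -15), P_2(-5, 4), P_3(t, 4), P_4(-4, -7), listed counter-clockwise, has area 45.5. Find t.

-10

Write out the shoelace sum; only the two edges meeting at P_3 involve t:
2·Area = [((-5)·4 − t·4) + (t·(-7) − (-4)·4)] + -15
       = -11·t + -19 = 91
⇒ t = -10.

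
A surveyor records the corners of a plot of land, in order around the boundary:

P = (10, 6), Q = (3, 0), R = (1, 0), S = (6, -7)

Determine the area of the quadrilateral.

P→Q: (10)(0) − (3)(6) = -18
Q→R: (3)(0) − (1)(0) = 0
R→S: (1)(-7) − (6)(0) = -7
S→P: (6)(6) − (10)(-7) = 106
Σ = 81
Area = |Σ|/2 = 40.5.

40.5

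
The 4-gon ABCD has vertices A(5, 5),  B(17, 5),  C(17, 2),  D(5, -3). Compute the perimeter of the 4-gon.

|AB| = √((12)² + (0)²) = √144 = 12
|BC| = √((0)² + (-3)²) = √9 = 3
|CD| = √((-12)² + (-5)²) = √169 = 13
|DA| = √((0)² + (8)²) = √64 = 8
Perimeter = 12 + 3 + 13 + 8 = 36.

36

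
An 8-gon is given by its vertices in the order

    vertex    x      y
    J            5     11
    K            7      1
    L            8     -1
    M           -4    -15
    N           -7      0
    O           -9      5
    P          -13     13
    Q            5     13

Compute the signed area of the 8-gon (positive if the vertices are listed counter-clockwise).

Σ = (-72) + (-15) + (-124) + (-105) + (-35) + (-52) + (-234) + (-10) = -647
Signed area = Σ/2 = -323.5 (negative ⇒ clockwise traversal).

-323.5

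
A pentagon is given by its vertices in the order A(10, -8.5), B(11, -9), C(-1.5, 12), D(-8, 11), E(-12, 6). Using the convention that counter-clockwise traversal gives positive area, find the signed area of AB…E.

Apply the surveyor's formula: 2A = Σ (x_i·y_{i+1} − x_{i+1}·y_i), indices taken mod 5.
Cross-terms: 3.5, 118.5, 79.5, 84, 42  ⇒  Σ = 327.5
Signed area = Σ/2 = 163.75 (positive ⇒ counter-clockwise traversal).

163.75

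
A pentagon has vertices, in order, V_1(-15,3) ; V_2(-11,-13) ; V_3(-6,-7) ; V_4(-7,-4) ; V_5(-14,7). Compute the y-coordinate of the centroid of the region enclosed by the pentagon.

-167/48

Apply Gauss's area formula. First the cross-terms c_i = x_i·y_{i+1} − x_{i+1}·y_i:
  228, -1, -25, -105, 63  ⇒  2A = 160, A = 80.
Then Σ (y_i + y_{i+1})·c_i = -1670, so ȳ = -1670 / (6·80) = -167/48.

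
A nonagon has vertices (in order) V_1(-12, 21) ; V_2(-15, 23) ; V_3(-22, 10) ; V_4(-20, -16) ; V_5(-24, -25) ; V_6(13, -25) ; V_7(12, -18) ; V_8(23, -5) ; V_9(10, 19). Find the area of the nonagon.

1666.5

Apply the shoelace (surveyor's) formula: 2A = Σ (x_i·y_{i+1} − x_{i+1}·y_i), indices taken mod 9.
Σ = (39) + (356) + (552) + (116) + (925) + (66) + (354) + (487) + (438) = 3333
Area = |Σ|/2 = 1666.5.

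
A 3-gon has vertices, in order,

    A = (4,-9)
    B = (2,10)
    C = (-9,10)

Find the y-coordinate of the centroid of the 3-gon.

11/3

Apply the surveyor's formula. First the cross-terms c_i = x_i·y_{i+1} − x_{i+1}·y_i:
  58, 110, 41  ⇒  2A = 209, A = 104.5.
Then Σ (y_i + y_{i+1})·c_i = 2299, so ȳ = 2299 / (6·104.5) = 11/3.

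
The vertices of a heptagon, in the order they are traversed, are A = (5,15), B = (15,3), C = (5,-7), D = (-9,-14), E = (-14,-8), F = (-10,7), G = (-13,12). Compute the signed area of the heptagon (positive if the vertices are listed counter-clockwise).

-524.5

Σ = (-210) + (-120) + (-133) + (-124) + (-178) + (-29) + (-255) = -1049
Signed area = Σ/2 = -524.5 (negative ⇒ clockwise traversal).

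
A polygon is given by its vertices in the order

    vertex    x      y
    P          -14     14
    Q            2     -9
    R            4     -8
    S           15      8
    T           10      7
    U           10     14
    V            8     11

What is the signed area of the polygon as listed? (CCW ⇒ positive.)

314.5

Cross-terms: 98, 20, 152, 25, 70, -2, 266  ⇒  Σ = 629
Signed area = Σ/2 = 314.5 (positive ⇒ counter-clockwise traversal).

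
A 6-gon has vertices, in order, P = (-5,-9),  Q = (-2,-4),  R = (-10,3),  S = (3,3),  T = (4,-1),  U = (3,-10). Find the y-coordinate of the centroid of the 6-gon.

-271/106

Apply Gauss's area formula. First the cross-terms c_i = x_i·y_{i+1} − x_{i+1}·y_i:
  2, -46, -39, -15, -37, -77  ⇒  2A = -212, A = -106.
Then Σ (y_i + y_{i+1})·c_i = 1626, so ȳ = 1626 / (6·(-106)) = -271/106.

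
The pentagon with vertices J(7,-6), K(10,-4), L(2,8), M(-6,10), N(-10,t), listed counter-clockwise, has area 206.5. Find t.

-5

Write out the shoelace sum; only the two edges meeting at N involve t:
2·Area = [((-6)·t − (-10)·10) + ((-10)·(-6) − 7·t)] + 188
       = -13·t + 348 = 413
⇒ t = -5.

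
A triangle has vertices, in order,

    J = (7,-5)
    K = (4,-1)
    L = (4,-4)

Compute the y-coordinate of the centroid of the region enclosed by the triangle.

-10/3

Apply the shoelace (surveyor's) formula. First the cross-terms c_i = x_i·y_{i+1} − x_{i+1}·y_i:
  13, -12, 8  ⇒  2A = 9, A = 4.5.
Then Σ (y_i + y_{i+1})·c_i = -90, so ȳ = -90 / (6·4.5) = -10/3.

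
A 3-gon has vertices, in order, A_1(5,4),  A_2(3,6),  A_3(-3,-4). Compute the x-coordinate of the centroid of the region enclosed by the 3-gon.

Apply the surveyor's formula. First the cross-terms c_i = x_i·y_{i+1} − x_{i+1}·y_i:
  18, 6, 8  ⇒  2A = 32, A = 16.
Then Σ (x_i + x_{i+1})·c_i = 160, so x̄ = 160 / (6·16) = 5/3.

5/3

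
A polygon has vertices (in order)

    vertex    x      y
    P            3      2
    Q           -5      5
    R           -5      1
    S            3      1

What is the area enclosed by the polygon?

20

Σ = (25) + (20) + (-8) + (3) = 40
Area = |Σ|/2 = 20.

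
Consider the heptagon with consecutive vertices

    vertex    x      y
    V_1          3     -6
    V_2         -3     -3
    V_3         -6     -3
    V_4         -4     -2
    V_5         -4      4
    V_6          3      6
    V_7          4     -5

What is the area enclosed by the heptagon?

72

Apply the shoelace formula: 2A = Σ (x_i·y_{i+1} − x_{i+1}·y_i), indices taken mod 7.
Cross-terms: -27, -9, 0, -24, -36, -39, -9  ⇒  Σ = -144
Area = |Σ|/2 = 72.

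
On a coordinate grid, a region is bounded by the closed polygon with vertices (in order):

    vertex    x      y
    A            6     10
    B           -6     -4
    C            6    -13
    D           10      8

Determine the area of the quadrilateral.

184

A→B: (6)(-4) − (-6)(10) = 36
B→C: (-6)(-13) − (6)(-4) = 102
C→D: (6)(8) − (10)(-13) = 178
D→A: (10)(10) − (6)(8) = 52
Σ = 368
Area = |Σ|/2 = 184.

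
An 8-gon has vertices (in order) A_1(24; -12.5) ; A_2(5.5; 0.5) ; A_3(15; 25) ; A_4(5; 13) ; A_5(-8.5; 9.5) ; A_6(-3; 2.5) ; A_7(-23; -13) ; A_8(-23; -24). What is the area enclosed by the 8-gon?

Σ = (80.75) + (130) + (70) + (158) + (7.25) + (96.5) + (253) + (863.5) = 1659
Area = |Σ|/2 = 829.5.

829.5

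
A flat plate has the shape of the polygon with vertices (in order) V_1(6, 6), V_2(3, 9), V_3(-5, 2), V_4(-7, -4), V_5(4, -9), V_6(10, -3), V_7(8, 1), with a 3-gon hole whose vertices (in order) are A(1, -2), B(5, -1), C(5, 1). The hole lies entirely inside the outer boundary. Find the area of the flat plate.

Outer boundary:
Cross-terms: 36, 51, 34, 79, 78, 34, 42  ⇒  Σ = 354
Area = |Σ|/2 = 177.
Hole:
Apply the surveyor's formula: 2A = Σ (x_i·y_{i+1} − x_{i+1}·y_i), indices taken mod 3.
Cross-terms: 9, 10, -11  ⇒  Σ = 8
Area = |Σ|/2 = 4.
Net area = 177 − 4 = 173.

173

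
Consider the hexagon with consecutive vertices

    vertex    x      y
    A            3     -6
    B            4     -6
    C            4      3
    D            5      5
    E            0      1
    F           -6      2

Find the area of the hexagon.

44

Apply Gauss's area formula: 2A = Σ (x_i·y_{i+1} − x_{i+1}·y_i), indices taken mod 6.
Σ = (6) + (36) + (5) + (5) + (6) + (30) = 88
Area = |Σ|/2 = 44.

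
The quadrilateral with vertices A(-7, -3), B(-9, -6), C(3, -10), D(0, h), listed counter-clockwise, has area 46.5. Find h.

-3

The doubled signed area Σ (x_i y_{i+1} − x_{i+1} y_i) is linear in h.
With h=0 it equals 123; the coefficient of h is 10 (from the two edges through D).
So 10·h + 123 = 2·46.5 = 93 ⇒ h = -3.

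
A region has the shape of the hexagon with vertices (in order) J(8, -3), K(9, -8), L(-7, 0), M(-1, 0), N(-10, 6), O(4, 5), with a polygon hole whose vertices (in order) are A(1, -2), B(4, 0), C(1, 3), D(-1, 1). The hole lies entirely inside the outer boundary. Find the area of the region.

100

Outer boundary:
Apply the shoelace (surveyor's) formula: 2A = Σ (x_i·y_{i+1} − x_{i+1}·y_i), indices taken mod 6.
Cross-terms: -37, -56, 0, -6, -74, -52  ⇒  Σ = -225
Area = |Σ|/2 = 112.5.
Hole:
A→B: (1)(0) − (4)(-2) = 8
B→C: (4)(3) − (1)(0) = 12
C→D: (1)(1) − (-1)(3) = 4
D→A: (-1)(-2) − (1)(1) = 1
Σ = 25
Area = |Σ|/2 = 12.5.
Net area = 112.5 − 12.5 = 100.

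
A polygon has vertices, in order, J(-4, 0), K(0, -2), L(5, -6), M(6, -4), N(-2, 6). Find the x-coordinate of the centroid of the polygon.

Apply the shoelace (surveyor's) formula. First the cross-terms c_i = x_i·y_{i+1} − x_{i+1}·y_i:
  8, 10, 16, 28, 24  ⇒  2A = 86, A = 43.
Then Σ (x_i + x_{i+1})·c_i = 162, so x̄ = 162 / (6·43) = 27/43.

27/43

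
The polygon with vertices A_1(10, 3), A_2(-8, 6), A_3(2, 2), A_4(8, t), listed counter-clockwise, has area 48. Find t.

-4

Write out the shoelace sum; only the two edges meeting at A_4 involve t:
2·Area = [(2·t − 8·2) + (8·3 − 10·t)] + 56
       = -8·t + 64 = 96
⇒ t = -4.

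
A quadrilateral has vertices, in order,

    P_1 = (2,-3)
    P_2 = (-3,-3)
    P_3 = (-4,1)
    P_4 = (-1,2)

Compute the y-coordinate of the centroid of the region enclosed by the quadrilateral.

-50/57

Apply the surveyor's formula. First the cross-terms c_i = x_i·y_{i+1} − x_{i+1}·y_i:
  -15, -15, -7, -1  ⇒  2A = -38, A = -19.
Then Σ (y_i + y_{i+1})·c_i = 100, so ȳ = 100 / (6·(-19)) = -50/57.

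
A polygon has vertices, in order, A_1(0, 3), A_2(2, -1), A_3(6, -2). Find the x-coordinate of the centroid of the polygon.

Apply Gauss's area formula. First the cross-terms c_i = x_i·y_{i+1} − x_{i+1}·y_i:
  -6, 2, 18  ⇒  2A = 14, A = 7.
Then Σ (x_i + x_{i+1})·c_i = 112, so x̄ = 112 / (6·7) = 8/3.

8/3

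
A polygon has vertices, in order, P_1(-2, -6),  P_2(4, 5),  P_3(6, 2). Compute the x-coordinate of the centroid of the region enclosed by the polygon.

Apply the surveyor's formula. First the cross-terms c_i = x_i·y_{i+1} − x_{i+1}·y_i:
  14, -22, -32  ⇒  2A = -40, A = -20.
Then Σ (x_i + x_{i+1})·c_i = -320, so x̄ = -320 / (6·(-20)) = 8/3.

8/3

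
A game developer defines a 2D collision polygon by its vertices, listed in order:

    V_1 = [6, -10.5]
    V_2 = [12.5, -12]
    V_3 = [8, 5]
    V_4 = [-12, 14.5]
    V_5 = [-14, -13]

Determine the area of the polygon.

488.875

Apply Gauss's area formula: 2A = Σ (x_i·y_{i+1} − x_{i+1}·y_i), indices taken mod 5.
Σ = (59.25) + (158.5) + (176) + (359) + (225) = 977.75
Area = |Σ|/2 = 488.875.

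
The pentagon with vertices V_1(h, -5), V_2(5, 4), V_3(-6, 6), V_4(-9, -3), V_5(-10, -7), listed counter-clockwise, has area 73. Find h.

-8

The doubled signed area Σ (x_i y_{i+1} − x_{i+1} y_i) is linear in h.
With h=0 it equals 234; the coefficient of h is 11 (from the two edges through V_1).
So 11·h + 234 = 2·73 = 146 ⇒ h = -8.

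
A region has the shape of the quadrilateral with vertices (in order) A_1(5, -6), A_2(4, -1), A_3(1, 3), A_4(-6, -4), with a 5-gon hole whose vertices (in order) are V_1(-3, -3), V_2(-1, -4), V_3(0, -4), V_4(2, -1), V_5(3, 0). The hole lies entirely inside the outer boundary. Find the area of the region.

43.5

Outer boundary:
Cross-terms: 19, 13, 14, 56  ⇒  Σ = 102
Area = |Σ|/2 = 51.
Hole:
Apply the shoelace (surveyor's) formula: 2A = Σ (x_i·y_{i+1} − x_{i+1}·y_i), indices taken mod 5.
Σ = (9) + (4) + (8) + (3) + (-9) = 15
Area = |Σ|/2 = 7.5.
Net area = 51 − 7.5 = 43.5.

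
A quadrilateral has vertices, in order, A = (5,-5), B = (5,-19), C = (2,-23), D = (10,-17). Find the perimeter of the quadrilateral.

42

|AB| = √((0)² + (-14)²) = √196 = 14
|BC| = √((-3)² + (-4)²) = √25 = 5
|CD| = √((8)² + (6)²) = √100 = 10
|DA| = √((-5)² + (12)²) = √169 = 13
Perimeter = 14 + 5 + 10 + 13 = 42.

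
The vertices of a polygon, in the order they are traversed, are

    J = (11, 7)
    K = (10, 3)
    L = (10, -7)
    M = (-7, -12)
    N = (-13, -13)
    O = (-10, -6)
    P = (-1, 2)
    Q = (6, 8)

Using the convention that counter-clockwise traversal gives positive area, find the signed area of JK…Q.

-257.5

Σ = (-37) + (-100) + (-169) + (-65) + (-52) + (-26) + (-20) + (-46) = -515
Signed area = Σ/2 = -257.5 (negative ⇒ clockwise traversal).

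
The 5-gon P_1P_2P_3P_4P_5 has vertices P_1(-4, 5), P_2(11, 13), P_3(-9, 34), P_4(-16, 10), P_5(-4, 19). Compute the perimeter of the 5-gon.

100

|P_1P_2| = √((15)² + (8)²) = √289 = 17
|P_2P_3| = √((-20)² + (21)²) = √841 = 29
|P_3P_4| = √((-7)² + (-24)²) = √625 = 25
|P_4P_5| = √((12)² + (9)²) = √225 = 15
|P_5P_1| = √((0)² + (-14)²) = √196 = 14
Perimeter = 17 + 29 + 25 + 15 + 14 = 100.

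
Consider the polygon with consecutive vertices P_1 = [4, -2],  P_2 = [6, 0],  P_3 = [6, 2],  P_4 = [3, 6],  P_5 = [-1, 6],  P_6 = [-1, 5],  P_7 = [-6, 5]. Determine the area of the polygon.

48

Apply the surveyor's formula: 2A = Σ (x_i·y_{i+1} − x_{i+1}·y_i), indices taken mod 7.
Cross-terms: 12, 12, 30, 24, 1, 25, -8  ⇒  Σ = 96
Area = |Σ|/2 = 48.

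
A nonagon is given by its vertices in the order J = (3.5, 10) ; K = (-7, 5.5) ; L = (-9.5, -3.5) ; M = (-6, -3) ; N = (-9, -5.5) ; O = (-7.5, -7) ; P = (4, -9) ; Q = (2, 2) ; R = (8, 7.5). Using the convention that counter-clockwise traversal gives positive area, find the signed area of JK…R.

187.75

Apply the shoelace formula: 2A = Σ (x_i·y_{i+1} − x_{i+1}·y_i), indices taken mod 9.
Cross-terms: 89.25, 76.75, 7.5, 6, 21.75, 95.5, 26, -1, 53.75  ⇒  Σ = 375.5
Signed area = Σ/2 = 187.75 (positive ⇒ counter-clockwise traversal).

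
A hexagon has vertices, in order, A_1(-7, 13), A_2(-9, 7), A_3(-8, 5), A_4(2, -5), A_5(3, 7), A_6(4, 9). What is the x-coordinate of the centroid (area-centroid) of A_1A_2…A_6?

Apply the shoelace formula. First the cross-terms c_i = x_i·y_{i+1} − x_{i+1}·y_i:
  68, 11, 30, 29, -1, 115  ⇒  2A = 252, A = 126.
Then Σ (x_i + x_{i+1})·c_i = -1662, so x̄ = -1662 / (6·126) = -277/126.

-277/126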